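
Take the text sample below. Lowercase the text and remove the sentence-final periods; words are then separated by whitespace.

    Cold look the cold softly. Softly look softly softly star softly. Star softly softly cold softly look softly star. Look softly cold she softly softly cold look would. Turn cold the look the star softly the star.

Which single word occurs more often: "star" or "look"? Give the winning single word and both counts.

"look" (6 vs 5)

"star": 5 occurrences
"look": 6 occurrences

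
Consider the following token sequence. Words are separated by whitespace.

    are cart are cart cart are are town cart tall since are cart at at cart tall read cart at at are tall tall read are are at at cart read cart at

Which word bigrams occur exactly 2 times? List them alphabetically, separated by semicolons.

Bigram counts meeting the condition (exactly 2 times):
  are are: 2
  at cart: 2
  cart are: 2
  cart tall: 2
  read cart: 2
  tall read: 2

are are; at cart; cart are; cart tall; read cart; tall read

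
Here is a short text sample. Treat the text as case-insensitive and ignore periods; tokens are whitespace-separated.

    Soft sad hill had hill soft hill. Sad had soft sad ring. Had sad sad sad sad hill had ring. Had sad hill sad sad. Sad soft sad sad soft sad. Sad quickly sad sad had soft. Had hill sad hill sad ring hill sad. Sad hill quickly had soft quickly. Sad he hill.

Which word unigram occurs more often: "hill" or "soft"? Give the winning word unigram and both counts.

"hill": 10 occurrences
"soft": 7 occurrences

"hill" (10 vs 7)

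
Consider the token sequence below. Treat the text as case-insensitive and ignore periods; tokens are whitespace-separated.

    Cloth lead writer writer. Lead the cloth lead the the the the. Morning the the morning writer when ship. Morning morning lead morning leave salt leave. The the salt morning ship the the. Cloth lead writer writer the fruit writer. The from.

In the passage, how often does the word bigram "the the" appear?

Scanning the 41 overlapping bigram windows for "the the":
  position 9–10: the the
  position 10–11: the the
  position 11–12: the the
  position 14–15: the the
  position 27–28: the the
  position 32–33: the the

6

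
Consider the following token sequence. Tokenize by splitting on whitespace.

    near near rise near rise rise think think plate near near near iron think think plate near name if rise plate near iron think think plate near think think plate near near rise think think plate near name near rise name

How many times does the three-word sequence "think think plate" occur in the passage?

5

Scanning the 39 overlapping trigram windows for "think think plate":
  position 7–9: think think plate
  position 14–16: think think plate
  position 24–26: think think plate
  position 28–30: think think plate
  position 34–36: think think plate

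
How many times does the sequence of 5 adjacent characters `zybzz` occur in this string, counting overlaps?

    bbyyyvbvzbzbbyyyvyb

Sliding a length-5 window over the 19 characters (15 positions):
  (no match at any position)

0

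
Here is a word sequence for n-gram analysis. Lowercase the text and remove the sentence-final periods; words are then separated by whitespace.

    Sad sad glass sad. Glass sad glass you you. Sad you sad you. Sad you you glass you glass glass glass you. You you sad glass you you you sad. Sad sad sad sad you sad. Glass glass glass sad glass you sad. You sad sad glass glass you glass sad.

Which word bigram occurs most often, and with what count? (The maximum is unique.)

"you sad", 8 times

Bigram frequencies (highest first):
  you sad: 8
  sad glass: 7
  sad sad: 6
  glass you: 6
  you you: 6
  sad you: 5
  … (3 more, each ≤ 5)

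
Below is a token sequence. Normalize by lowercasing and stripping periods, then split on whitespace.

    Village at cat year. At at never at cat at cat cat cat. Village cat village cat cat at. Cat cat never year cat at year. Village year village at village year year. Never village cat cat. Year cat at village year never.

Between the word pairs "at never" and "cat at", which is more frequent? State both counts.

"at never": 1 occurrence
"cat at": 4 occurrences

"cat at" (4 vs 1)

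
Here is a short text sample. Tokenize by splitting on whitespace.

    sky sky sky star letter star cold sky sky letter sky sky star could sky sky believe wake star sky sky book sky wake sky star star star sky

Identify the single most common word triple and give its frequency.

"sky sky star", 2 times

Trigram frequencies (highest first):
  sky sky star: 2
  sky sky sky: 1
  sky star letter: 1
  star letter star: 1
  letter star cold: 1
  star cold sky: 1
  … (20 more, each ≤ 1)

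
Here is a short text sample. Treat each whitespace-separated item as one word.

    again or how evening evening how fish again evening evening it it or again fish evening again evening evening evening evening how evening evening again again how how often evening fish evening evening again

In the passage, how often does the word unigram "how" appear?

5

Scanning the 34 tokens for "how":
  position 3: how
  position 6: how
  position 22: how
  position 27: how
  position 28: how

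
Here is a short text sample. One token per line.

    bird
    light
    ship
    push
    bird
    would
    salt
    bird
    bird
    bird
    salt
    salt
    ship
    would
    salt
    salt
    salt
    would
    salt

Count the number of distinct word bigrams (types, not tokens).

13

19 tokens → 18 bigram windows in total.
Repeated bigrams (each contributes count−1 duplicates):
  salt salt: 3
  would salt: 3
  bird bird: 2
5 duplicate windows → 18 − 5 = 13 distinct.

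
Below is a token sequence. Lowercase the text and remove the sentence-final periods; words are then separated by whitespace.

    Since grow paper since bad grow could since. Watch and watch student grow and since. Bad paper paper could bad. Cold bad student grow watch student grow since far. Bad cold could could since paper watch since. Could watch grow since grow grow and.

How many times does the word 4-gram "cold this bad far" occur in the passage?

0

Scanning the 41 overlapping 4-gram windows for "cold this bad far":
  (none found)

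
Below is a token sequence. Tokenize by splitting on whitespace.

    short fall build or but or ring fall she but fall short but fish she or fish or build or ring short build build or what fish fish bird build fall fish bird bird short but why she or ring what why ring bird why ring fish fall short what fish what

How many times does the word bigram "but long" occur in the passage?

0

Scanning the 51 overlapping bigram windows for "but long":
  (none found)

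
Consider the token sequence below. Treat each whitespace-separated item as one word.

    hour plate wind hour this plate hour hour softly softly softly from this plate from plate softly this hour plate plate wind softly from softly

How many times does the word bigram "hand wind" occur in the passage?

0

Scanning the 24 overlapping bigram windows for "hand wind":
  (none found)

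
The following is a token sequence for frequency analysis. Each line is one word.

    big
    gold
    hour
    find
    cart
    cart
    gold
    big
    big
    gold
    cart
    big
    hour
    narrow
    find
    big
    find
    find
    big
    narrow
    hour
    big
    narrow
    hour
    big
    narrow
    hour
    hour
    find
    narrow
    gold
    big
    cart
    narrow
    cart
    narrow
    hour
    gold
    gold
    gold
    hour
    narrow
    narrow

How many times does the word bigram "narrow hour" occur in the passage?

Scanning the 42 overlapping bigram windows for "narrow hour":
  position 20–21: narrow hour
  position 23–24: narrow hour
  position 26–27: narrow hour
  position 36–37: narrow hour

4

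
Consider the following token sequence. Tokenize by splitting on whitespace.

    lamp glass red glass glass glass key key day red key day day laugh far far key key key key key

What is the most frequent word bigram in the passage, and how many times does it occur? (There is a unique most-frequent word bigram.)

Bigram frequencies (highest first):
  key key: 5
  glass glass: 2
  key day: 2
  lamp glass: 1
  glass red: 1
  red glass: 1
  … (8 more, each ≤ 1)

"key key", 5 times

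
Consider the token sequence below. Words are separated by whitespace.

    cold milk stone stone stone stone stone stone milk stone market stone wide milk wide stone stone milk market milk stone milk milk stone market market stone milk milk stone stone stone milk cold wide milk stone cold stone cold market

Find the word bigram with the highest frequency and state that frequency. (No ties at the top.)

"stone stone", 8 times

Bigram frequencies (highest first):
  stone stone: 8
  milk stone: 6
  stone milk: 5
  stone market: 2
  market stone: 2
  wide milk: 2
  … (13 more, each ≤ 2)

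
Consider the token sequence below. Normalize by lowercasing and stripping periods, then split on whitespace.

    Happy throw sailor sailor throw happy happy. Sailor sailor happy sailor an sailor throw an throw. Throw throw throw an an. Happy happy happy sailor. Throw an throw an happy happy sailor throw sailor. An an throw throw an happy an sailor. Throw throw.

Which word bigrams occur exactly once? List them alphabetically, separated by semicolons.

Bigram counts meeting the condition (exactly once):
  happy an: 1
  happy throw: 1
  sailor happy: 1
  throw happy: 1

happy an; happy throw; sailor happy; throw happy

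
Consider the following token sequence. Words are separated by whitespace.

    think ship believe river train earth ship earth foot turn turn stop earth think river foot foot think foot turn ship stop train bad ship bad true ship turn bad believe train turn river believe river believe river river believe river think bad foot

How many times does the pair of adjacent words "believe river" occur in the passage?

4

Scanning the 43 overlapping bigram windows for "believe river":
  position 3–4: believe river
  position 35–36: believe river
  position 37–38: believe river
  position 40–41: believe river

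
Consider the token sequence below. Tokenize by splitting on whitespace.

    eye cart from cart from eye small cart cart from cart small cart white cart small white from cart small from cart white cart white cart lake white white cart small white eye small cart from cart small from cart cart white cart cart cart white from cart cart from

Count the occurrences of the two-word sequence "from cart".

Scanning the 49 overlapping bigram windows for "from cart":
  position 3–4: from cart
  position 10–11: from cart
  position 18–19: from cart
  position 21–22: from cart
  position 36–37: from cart
  position 39–40: from cart
  position 47–48: from cart

7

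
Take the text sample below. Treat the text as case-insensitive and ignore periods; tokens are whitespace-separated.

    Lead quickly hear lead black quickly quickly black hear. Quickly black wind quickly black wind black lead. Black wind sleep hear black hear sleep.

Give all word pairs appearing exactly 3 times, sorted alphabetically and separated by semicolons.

black wind; quickly black

Bigram counts meeting the condition (exactly 3 times):
  black wind: 3
  quickly black: 3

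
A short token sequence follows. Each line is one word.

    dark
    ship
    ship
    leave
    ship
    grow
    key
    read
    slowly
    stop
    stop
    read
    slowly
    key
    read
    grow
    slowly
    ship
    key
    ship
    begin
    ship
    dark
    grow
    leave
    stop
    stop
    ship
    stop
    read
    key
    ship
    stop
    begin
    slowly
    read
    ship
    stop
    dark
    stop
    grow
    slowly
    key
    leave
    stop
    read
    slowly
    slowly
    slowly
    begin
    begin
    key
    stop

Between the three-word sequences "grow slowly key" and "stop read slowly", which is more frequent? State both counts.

"grow slowly key": 1 occurrence
"stop read slowly": 2 occurrences

"stop read slowly" (2 vs 1)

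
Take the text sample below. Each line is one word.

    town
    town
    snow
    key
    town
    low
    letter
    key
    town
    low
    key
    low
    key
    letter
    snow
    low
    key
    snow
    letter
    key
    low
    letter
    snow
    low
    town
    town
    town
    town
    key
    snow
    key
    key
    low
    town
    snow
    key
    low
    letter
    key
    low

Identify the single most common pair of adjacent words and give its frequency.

Bigram frequencies (highest first):
  key low: 5
  town town: 4
  snow key: 3
  low letter: 3
  letter key: 3
  low key: 3
  … (11 more, each ≤ 2)

"key low", 5 times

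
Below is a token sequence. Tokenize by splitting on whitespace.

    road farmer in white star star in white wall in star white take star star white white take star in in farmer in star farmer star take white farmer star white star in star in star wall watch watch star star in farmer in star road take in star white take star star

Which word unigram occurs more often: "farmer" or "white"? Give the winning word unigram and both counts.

"farmer": 5 occurrences
"white": 8 occurrences

"white" (8 vs 5)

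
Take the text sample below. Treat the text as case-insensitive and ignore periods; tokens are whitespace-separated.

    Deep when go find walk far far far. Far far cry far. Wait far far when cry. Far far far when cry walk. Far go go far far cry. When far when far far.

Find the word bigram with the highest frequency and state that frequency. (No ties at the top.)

"far far", 9 times

Bigram frequencies (highest first):
  far far: 9
  far when: 3
  walk far: 2
  far cry: 2
  cry far: 2
  when cry: 2
  … (12 more, each ≤ 2)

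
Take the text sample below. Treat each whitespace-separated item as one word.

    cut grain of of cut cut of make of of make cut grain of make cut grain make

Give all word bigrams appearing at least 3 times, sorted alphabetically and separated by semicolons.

cut grain; of make

Bigram counts meeting the condition (at least 3 times):
  cut grain: 3
  of make: 3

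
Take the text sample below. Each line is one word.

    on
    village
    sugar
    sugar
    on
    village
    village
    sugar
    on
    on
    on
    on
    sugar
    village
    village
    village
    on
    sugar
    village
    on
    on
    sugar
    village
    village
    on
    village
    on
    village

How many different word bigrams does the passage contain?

28 tokens → 27 bigram windows in total.
Repeated bigrams (each contributes count−1 duplicates):
  on on: 4
  on village: 4
  village on: 4
  village village: 4
  on sugar: 3
  sugar village: 3
  sugar on: 2
  village sugar: 2
18 duplicate windows → 27 − 18 = 9 distinct.

9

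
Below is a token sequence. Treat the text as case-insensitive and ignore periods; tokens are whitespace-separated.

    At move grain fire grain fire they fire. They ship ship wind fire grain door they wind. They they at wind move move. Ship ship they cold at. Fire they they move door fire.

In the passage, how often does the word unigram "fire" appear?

Scanning the 34 tokens for "fire":
  position 4: fire
  position 6: fire
  position 8: fire
  position 13: fire
  position 29: fire
  position 34: fire

6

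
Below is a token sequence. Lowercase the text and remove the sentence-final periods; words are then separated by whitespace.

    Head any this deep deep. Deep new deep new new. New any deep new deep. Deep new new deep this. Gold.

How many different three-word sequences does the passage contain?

21 tokens → 19 trigram windows in total.
Repeated trigrams (each contributes count−1 duplicates):
  deep deep new: 2
  deep new deep: 2
  deep new new: 2
3 duplicate windows → 19 − 3 = 16 distinct.

16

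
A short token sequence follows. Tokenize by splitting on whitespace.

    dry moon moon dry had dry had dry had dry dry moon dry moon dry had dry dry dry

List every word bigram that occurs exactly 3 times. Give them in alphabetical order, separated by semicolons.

Bigram counts meeting the condition (exactly 3 times):
  dry dry: 3
  dry moon: 3
  moon dry: 3

dry dry; dry moon; moon dry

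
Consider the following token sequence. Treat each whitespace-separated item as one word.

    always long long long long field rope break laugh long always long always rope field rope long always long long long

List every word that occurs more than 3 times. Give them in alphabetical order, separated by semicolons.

always; long

Unigram counts meeting the condition (more than 3 times):
  always: 4
  long: 10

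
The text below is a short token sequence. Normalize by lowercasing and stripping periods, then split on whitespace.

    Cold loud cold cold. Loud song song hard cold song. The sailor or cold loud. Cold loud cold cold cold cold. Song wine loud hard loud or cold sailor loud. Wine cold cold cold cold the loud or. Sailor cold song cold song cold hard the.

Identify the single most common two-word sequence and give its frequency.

Bigram frequencies (highest first):
  cold cold: 7
  cold loud: 4
  cold song: 4
  loud cold: 3
  or cold: 2
  loud or: 2
  … (22 more, each ≤ 2)

"cold cold", 7 times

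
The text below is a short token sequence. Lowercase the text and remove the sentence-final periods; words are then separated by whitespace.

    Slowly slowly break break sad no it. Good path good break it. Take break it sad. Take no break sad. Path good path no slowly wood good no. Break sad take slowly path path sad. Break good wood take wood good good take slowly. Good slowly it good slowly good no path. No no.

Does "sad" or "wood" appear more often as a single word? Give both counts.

"sad" (5 vs 3)

"sad": 5 occurrences
"wood": 3 occurrences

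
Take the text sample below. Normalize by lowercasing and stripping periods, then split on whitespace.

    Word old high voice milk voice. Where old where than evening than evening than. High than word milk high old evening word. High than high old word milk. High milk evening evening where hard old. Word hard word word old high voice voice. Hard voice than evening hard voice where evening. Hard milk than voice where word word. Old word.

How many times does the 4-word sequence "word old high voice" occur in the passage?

Scanning the 57 overlapping 4-gram windows for "word old high voice":
  position 1–4: word old high voice
  position 39–42: word old high voice

2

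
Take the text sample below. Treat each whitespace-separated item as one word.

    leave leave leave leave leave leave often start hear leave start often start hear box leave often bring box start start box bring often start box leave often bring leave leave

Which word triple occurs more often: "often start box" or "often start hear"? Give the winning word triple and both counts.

"often start box": 1 occurrence
"often start hear": 2 occurrences

"often start hear" (2 vs 1)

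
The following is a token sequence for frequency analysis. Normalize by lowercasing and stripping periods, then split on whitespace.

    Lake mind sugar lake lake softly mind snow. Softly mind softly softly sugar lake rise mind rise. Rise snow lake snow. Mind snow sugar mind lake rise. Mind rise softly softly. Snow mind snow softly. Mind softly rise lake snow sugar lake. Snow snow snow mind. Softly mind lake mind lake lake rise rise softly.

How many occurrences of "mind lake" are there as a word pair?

Scanning the 54 overlapping bigram windows for "mind lake":
  position 25–26: mind lake
  position 48–49: mind lake
  position 50–51: mind lake

3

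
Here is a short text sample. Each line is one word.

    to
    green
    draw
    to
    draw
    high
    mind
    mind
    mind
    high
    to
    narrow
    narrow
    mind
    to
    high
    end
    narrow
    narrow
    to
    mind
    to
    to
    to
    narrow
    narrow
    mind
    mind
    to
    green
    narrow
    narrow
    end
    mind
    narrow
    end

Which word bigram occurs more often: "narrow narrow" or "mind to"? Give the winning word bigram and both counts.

"narrow narrow": 4 occurrences
"mind to": 3 occurrences

"narrow narrow" (4 vs 3)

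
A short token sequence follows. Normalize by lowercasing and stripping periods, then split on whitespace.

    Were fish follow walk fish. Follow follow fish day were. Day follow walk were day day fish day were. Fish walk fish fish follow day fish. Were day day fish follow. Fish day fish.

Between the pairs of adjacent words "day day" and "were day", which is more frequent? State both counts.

"were day" (3 vs 2)

"day day": 2 occurrences
"were day": 3 occurrences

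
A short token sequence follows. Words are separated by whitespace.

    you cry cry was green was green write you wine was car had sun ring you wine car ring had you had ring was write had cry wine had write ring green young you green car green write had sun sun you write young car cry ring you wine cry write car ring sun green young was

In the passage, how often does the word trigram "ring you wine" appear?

Scanning the 55 overlapping trigram windows for "ring you wine":
  position 15–17: ring you wine
  position 47–49: ring you wine

2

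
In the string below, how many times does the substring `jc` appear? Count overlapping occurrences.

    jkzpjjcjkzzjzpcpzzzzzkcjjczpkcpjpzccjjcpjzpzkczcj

3

Sliding a length-2 window over the 49 characters (48 positions):
  position 6–7: jc
  position 25–26: jc
  position 38–39: jc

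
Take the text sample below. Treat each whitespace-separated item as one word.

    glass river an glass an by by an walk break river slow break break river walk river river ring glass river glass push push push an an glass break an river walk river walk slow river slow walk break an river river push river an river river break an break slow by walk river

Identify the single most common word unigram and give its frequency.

Unigram frequencies (highest first):
  river: 15
  an: 9
  break: 7
  walk: 6
  glass: 5
  slow: 4
  … (3 more, each ≤ 4)

"river", 15 times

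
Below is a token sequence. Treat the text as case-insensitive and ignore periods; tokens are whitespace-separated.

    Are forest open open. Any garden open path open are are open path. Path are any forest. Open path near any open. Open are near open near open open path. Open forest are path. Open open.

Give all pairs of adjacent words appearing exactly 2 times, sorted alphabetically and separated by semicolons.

forest open; near open; open are

Bigram counts meeting the condition (exactly 2 times):
  forest open: 2
  near open: 2
  open are: 2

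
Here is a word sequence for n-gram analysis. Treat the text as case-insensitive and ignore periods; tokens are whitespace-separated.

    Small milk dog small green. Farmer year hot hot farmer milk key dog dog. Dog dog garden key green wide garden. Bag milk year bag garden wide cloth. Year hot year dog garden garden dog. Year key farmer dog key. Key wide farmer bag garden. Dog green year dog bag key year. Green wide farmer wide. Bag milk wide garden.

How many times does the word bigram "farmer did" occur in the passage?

0

Scanning the 59 overlapping bigram windows for "farmer did":
  (none found)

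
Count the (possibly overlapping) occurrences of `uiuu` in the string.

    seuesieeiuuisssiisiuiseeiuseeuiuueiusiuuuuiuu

Sliding a length-4 window over the 45 characters (42 positions):
  position 30–33: uiuu
  position 42–45: uiuu

2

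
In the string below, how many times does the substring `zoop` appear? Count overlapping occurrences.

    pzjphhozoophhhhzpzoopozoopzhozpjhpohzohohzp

Sliding a length-4 window over the 43 characters (40 positions):
  position 8–11: zoop
  position 18–21: zoop
  position 23–26: zoop

3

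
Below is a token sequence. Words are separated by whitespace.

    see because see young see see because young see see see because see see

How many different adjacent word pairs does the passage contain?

6

14 tokens → 13 bigram windows in total.
Repeated bigrams (each contributes count−1 duplicates):
  see see: 4
  see because: 3
  because see: 2
  young see: 2
7 duplicate windows → 13 − 7 = 6 distinct.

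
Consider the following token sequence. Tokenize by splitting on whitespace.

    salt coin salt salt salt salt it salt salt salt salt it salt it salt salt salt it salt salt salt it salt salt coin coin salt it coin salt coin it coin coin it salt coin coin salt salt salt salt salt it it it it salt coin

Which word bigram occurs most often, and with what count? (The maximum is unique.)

Bigram frequencies (highest first):
  salt salt: 15
  salt it: 7
  it salt: 7
  salt coin: 5
  coin salt: 4
  coin coin: 3
  … (3 more, each ≤ 3)

"salt salt", 15 times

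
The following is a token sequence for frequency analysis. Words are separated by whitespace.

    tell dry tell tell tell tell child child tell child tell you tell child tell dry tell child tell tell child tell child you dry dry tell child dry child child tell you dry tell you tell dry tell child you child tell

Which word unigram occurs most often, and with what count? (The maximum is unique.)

"tell", 19 times

Unigram frequencies (highest first):
  tell: 19
  child: 12
  dry: 7
  you: 5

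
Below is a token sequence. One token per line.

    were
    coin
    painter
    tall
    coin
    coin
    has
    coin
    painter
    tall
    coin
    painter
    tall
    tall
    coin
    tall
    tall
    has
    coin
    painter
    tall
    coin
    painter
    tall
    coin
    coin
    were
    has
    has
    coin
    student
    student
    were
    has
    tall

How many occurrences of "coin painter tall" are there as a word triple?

5

Scanning the 33 overlapping trigram windows for "coin painter tall":
  position 2–4: coin painter tall
  position 8–10: coin painter tall
  position 11–13: coin painter tall
  position 19–21: coin painter tall
  position 22–24: coin painter tall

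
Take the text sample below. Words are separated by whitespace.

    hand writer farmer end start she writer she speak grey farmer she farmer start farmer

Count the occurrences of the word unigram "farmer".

4

Scanning the 15 tokens for "farmer":
  position 3: farmer
  position 11: farmer
  position 13: farmer
  position 15: farmer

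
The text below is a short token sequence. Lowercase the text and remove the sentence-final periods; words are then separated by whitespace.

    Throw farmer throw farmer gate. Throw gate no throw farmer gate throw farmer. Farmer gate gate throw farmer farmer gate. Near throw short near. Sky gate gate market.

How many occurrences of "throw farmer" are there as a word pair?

Scanning the 27 overlapping bigram windows for "throw farmer":
  position 1–2: throw farmer
  position 3–4: throw farmer
  position 9–10: throw farmer
  position 12–13: throw farmer
  position 17–18: throw farmer

5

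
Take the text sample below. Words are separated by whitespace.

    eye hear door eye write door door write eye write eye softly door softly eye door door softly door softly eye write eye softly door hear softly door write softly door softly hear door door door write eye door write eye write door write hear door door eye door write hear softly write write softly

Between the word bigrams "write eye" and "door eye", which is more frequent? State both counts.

"write eye" (5 vs 2)

"write eye": 5 occurrences
"door eye": 2 occurrences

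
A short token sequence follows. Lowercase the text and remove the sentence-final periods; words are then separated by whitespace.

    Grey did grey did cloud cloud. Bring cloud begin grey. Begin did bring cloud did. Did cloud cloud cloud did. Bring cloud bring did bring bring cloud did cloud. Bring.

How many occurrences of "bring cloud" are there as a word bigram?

Scanning the 29 overlapping bigram windows for "bring cloud":
  position 7–8: bring cloud
  position 13–14: bring cloud
  position 21–22: bring cloud
  position 26–27: bring cloud

4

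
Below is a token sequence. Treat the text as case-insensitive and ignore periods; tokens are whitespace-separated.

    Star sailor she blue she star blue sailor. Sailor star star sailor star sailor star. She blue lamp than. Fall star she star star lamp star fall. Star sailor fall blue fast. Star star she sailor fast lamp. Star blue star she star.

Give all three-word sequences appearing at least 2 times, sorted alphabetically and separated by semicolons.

star sailor star; star she star

Trigram counts meeting the condition (at least 2 times):
  star sailor star: 2
  star she star: 2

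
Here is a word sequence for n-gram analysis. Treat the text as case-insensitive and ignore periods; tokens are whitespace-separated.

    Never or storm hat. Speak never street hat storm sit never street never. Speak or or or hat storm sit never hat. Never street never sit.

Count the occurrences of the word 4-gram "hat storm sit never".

Scanning the 23 overlapping 4-gram windows for "hat storm sit never":
  position 8–11: hat storm sit never
  position 18–21: hat storm sit never

2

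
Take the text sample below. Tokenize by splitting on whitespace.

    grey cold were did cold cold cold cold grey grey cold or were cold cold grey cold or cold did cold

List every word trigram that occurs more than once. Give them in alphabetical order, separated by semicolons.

Trigram counts meeting the condition (more than once):
  cold cold cold: 2
  cold cold grey: 2
  grey cold or: 2

cold cold cold; cold cold grey; grey cold or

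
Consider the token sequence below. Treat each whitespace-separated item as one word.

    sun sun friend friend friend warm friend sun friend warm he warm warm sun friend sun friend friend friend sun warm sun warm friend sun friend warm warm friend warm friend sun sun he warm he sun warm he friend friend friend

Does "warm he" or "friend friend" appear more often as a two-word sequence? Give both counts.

"friend friend" (6 vs 3)

"warm he": 3 occurrences
"friend friend": 6 occurrences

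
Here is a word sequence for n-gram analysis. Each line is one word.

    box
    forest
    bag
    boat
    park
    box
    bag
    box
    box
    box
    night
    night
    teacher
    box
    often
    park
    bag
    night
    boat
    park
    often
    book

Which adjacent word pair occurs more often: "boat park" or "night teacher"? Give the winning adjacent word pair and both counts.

"boat park": 2 occurrences
"night teacher": 1 occurrence

"boat park" (2 vs 1)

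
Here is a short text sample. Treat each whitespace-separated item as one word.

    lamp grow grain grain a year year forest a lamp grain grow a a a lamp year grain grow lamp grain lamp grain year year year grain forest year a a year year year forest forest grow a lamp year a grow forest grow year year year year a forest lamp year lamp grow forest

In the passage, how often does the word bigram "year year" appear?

8

Scanning the 54 overlapping bigram windows for "year year":
  position 6–7: year year
  position 24–25: year year
  position 25–26: year year
  position 32–33: year year
  position 33–34: year year
  position 45–46: year year
  position 46–47: year year
  position 47–48: year year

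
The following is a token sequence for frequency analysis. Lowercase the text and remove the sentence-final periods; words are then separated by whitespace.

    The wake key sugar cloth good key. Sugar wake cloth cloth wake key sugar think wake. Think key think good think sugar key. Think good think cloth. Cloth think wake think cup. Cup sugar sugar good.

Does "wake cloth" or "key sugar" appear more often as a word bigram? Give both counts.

"key sugar" (3 vs 1)

"wake cloth": 1 occurrence
"key sugar": 3 occurrences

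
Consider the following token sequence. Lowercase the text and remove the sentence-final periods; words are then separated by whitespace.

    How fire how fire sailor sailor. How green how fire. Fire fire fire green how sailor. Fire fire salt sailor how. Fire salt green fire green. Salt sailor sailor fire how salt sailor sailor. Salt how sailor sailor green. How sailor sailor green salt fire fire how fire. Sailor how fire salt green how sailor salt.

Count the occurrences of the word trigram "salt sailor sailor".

Scanning the 54 overlapping trigram windows for "salt sailor sailor":
  position 27–29: salt sailor sailor
  position 32–34: salt sailor sailor

2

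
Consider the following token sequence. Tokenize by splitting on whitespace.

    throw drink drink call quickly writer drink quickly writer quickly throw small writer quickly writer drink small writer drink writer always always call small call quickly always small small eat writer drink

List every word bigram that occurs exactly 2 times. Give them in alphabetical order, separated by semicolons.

call quickly; small writer; writer quickly

Bigram counts meeting the condition (exactly 2 times):
  call quickly: 2
  small writer: 2
  writer quickly: 2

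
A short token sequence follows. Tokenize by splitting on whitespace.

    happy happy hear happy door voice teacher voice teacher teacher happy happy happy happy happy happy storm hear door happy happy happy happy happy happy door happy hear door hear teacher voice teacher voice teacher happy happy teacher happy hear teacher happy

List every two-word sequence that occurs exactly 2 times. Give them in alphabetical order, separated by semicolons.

door happy; happy door; hear door; hear teacher

Bigram counts meeting the condition (exactly 2 times):
  door happy: 2
  happy door: 2
  hear door: 2
  hear teacher: 2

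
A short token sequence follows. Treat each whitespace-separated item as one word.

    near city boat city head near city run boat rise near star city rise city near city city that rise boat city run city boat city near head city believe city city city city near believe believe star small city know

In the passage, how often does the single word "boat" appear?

4

Scanning the 41 tokens for "boat":
  position 3: boat
  position 9: boat
  position 21: boat
  position 25: boat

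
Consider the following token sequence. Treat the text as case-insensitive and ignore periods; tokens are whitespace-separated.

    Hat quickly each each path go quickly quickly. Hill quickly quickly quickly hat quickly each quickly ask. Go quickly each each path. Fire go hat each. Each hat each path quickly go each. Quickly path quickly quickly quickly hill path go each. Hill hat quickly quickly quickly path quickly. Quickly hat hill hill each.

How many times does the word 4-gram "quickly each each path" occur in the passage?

2

Scanning the 51 overlapping 4-gram windows for "quickly each each path":
  position 2–5: quickly each each path
  position 19–22: quickly each each path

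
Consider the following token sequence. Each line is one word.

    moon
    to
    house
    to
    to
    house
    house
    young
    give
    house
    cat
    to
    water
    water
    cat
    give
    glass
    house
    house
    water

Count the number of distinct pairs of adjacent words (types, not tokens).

20 tokens → 19 bigram windows in total.
Repeated bigrams (each contributes count−1 duplicates):
  house house: 2
  to house: 2
2 duplicate windows → 19 − 2 = 17 distinct.

17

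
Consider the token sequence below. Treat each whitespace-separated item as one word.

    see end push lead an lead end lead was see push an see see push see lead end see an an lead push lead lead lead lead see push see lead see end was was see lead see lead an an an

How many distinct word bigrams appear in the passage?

23

42 tokens → 41 bigram windows in total.
Repeated bigrams (each contributes count−1 duplicates):
  see lead: 4
  an an: 3
  lead lead: 3
  lead see: 3
  see push: 3
  an lead: 2
  lead an: 2
  lead end: 2
  … (4 more repeated)
18 duplicate windows → 41 − 18 = 23 distinct.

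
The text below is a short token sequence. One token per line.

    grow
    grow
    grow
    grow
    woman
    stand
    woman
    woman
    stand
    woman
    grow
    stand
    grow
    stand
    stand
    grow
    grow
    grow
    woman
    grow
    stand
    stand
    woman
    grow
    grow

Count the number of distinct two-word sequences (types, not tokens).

25 tokens → 24 bigram windows in total.
Repeated bigrams (each contributes count−1 duplicates):
  grow grow: 6
  grow stand: 3
  stand woman: 3
  woman grow: 3
  grow woman: 2
  stand grow: 2
  stand stand: 2
  woman stand: 2
15 duplicate windows → 24 − 15 = 9 distinct.

9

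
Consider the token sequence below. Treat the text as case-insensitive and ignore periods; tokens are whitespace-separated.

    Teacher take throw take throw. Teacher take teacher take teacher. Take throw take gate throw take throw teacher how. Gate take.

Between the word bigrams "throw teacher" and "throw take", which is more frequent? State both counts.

"throw take" (3 vs 2)

"throw teacher": 2 occurrences
"throw take": 3 occurrences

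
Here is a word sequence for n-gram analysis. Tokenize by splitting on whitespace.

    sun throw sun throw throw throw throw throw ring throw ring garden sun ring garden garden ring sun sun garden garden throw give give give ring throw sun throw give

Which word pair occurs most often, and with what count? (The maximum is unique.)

Bigram frequencies (highest first):
  throw throw: 4
  sun throw: 3
  throw sun: 2
  throw ring: 2
  ring throw: 2
  ring garden: 2
  … (11 more, each ≤ 2)

"throw throw", 4 times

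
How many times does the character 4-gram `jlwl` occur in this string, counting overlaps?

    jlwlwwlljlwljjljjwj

Sliding a length-4 window over the 19 characters (16 positions):
  position 1–4: jlwl
  position 9–12: jlwl

2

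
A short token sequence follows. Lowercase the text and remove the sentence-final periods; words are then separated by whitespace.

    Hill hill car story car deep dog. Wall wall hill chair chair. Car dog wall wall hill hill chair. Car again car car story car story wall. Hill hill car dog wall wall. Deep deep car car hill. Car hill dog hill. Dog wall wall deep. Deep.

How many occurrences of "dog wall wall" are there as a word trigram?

Scanning the 45 overlapping trigram windows for "dog wall wall":
  position 7–9: dog wall wall
  position 14–16: dog wall wall
  position 31–33: dog wall wall
  position 43–45: dog wall wall

4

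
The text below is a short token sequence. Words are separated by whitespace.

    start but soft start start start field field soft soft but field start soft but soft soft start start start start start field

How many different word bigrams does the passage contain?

23 tokens → 22 bigram windows in total.
Repeated bigrams (each contributes count−1 duplicates):
  start start: 6
  but soft: 2
  soft but: 2
  soft soft: 2
  soft start: 2
  start field: 2
10 duplicate windows → 22 − 10 = 12 distinct.

12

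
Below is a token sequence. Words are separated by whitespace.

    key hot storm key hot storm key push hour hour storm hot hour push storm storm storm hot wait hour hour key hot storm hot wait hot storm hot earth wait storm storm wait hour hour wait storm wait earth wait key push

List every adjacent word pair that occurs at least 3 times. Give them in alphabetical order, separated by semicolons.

hot storm; hour hour; key hot; storm hot; storm storm

Bigram counts meeting the condition (at least 3 times):
  hot storm: 4
  hour hour: 3
  key hot: 3
  storm hot: 4
  storm storm: 3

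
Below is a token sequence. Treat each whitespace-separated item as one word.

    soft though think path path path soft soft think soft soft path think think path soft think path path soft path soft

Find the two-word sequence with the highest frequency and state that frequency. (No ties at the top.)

"path soft", 4 times

Bigram frequencies (highest first):
  path soft: 4
  think path: 3
  path path: 3
  soft soft: 2
  soft think: 2
  soft path: 2
  … (5 more, each ≤ 1)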